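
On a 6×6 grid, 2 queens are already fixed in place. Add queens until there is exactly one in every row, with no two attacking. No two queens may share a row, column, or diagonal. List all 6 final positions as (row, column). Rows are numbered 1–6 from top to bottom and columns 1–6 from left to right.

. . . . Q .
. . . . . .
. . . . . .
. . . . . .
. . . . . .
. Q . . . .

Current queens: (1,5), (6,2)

Row 2: attacked by (1,5)→{4,5,6}; (6,2)→{2,6}. Safe: 1, 3. Place at column 3.
Row 3: attacked by (1,5)→{3,5}; (2,3)→{2,3,4}; (6,2)→{2,5}. Safe: 1, 6. Place at column 1.
Row 4: attacked by (1,5)→{2,5}; (2,3)→{1,3,5}; (3,1)→{1,2}; (6,2)→{2,4}. Safe: 6. Place at column 6.
Row 5: attacked by (1,5)→{1,5}; (2,3)→{3,6}; (3,1)→{1,3}; (4,6)→{5,6}; (6,2)→{1,2,3}. Safe: 4. Place at column 4.
Columns [5, 3, 1, 6, 4, 2], r−c [-4, -1, 2, -2, 1, 4], r+c [6, 5, 4, 10, 9, 8] are all distinct, so no two queens attack.

(1,5) (2,3) (3,1) (4,6) (5,4) (6,2)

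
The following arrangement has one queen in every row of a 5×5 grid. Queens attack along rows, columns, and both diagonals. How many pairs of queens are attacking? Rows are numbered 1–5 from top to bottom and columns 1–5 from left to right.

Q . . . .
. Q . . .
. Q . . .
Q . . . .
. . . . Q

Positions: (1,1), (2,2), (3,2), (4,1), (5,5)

6

Same column: (1,1)–(4,1) (column 1); (2,2)–(3,2) (column 2).
Same diagonal: (1,1)–(2,2) (|1−2| = |1−2| = 1); (1,1)–(5,5) (|1−5| = |1−5| = 4); (2,2)–(5,5) (|2−5| = |2−5| = 3); (3,2)–(4,1) (|3−4| = |2−1| = 1).
Total attacking pairs: 6.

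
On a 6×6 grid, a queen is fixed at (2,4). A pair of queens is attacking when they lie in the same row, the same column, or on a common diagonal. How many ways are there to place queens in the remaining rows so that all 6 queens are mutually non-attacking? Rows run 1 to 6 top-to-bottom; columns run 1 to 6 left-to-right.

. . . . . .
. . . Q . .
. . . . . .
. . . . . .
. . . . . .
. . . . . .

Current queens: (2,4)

1

Branch on row 1: col 1 → 0; col 2 → 1; col 6 → 0.
Sum: 0 + 1 + 0 = 1.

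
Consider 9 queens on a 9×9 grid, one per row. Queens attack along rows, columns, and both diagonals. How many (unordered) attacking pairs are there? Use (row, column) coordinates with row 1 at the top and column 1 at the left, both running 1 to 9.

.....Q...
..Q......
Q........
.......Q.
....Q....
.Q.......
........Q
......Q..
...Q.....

0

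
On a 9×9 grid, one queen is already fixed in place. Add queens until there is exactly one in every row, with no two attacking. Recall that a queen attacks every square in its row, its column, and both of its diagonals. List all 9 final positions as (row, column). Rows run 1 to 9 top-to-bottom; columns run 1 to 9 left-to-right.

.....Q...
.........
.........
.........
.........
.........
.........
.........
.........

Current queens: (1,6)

(1,6) (2,4) (3,2) (4,8) (5,3) (6,9) (7,7) (8,5) (9,1)

Row 2: attacked by (1,6)→{5,6,7}. Safe: 1, 2, 3, 4, 8, 9. Place at column 4.
Row 3: attacked by (1,6)→{4,6,8}; (2,4)→{3,4,5}. Safe: 1, 2, 7, 9. Place at column 2.
Row 4: attacked by (1,6)→{3,6,9}; (2,4)→{2,4,6}; (3,2)→{1,2,3}. Safe: 5, 7, 8. Place at column 8.
Row 5: attacked by (1,6)→{2,6}; (2,4)→{1,4,7}; (3,2)→{2,4}; (4,8)→{7,8,9}. Safe: 3, 5. Place at column 3.
Row 6: attacked by (1,6)→{1,6}; (2,4)→{4,8}; (3,2)→{2,5}; (4,8)→{6,8}; (5,3)→{2,3,4}. Safe: 7, 9. Place at column 9.
Row 7: attacked by (1,6)→{6}; (2,4)→{4,9}; (3,2)→{2,6}; (4,8)→{5,8}; (5,3)→{1,3,5}; (6,9)→{8,9}. Safe: 7. Place at column 7.
Row 8: attacked by (1,6)→{6}; (2,4)→{4}; (3,2)→{2,7}; (4,8)→{4,8}; (5,3)→{3,6}; (6,9)→{7,9}; (7,7)→{6,7,8}. Safe: 1, 5. Place at column 5.
Row 9: attacked by (1,6)→{6}; (2,4)→{4}; (3,2)→{2,8}; (4,8)→{3,8}; (5,3)→{3,7}; (6,9)→{6,9}; (7,7)→{5,7,9}; (8,5)→{4,5,6}. Safe: 1. Place at column 1.
Columns [6, 4, 2, 8, 3, 9, 7, 5, 1], r−c [-5, -2, 1, -4, 2, -3, 0, 3, 8], r+c [7, 6, 5, 12, 8, 15, 14, 13, 10] are all distinct, so no two queens attack.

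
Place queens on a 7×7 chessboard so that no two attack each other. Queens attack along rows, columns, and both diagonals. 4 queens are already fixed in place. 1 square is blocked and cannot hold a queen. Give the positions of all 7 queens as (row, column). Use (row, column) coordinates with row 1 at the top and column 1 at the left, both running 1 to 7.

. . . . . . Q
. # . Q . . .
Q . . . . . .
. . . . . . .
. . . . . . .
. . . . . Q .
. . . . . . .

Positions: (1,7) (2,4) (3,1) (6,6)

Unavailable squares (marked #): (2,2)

Row 4: attacked by (1,7)→{4,7}; (2,4)→{2,4,6}; (3,1)→{1,2}; (6,6)→{4,6}. Safe: 3, 5. Place at column 5.
Row 5: attacked by (1,7)→{3,7}; (2,4)→{1,4,7}; (3,1)→{1,3}; (4,5)→{4,5,6}; (6,6)→{5,6,7}. Safe: 2. Place at column 2.
Row 7: attacked by (1,7)→{1,7}; (2,4)→{4}; (3,1)→{1,5}; (4,5)→{2,5}; (5,2)→{2,4}; (6,6)→{5,6,7}. Safe: 3. Place at column 3.
Columns [7, 4, 1, 5, 2, 6, 3], r−c [-6, -2, 2, -1, 3, 0, 4], r+c [8, 6, 4, 9, 7, 12, 10] are all distinct, so no two queens attack.

(1,7) (2,4) (3,1) (4,5) (5,2) (6,6) (7,3)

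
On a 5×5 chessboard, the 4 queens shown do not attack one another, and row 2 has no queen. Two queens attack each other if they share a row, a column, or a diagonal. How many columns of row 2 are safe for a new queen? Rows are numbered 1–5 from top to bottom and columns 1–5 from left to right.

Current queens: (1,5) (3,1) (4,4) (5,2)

1

(1,5) attacks row 2 at column 5 and diagonals 4.
(3,1) attacks row 2 at column 1 and diagonals 2.
(4,4) attacks row 2 at column 4 and diagonals 2.
(5,2) attacks row 2 at column 2 and diagonals 5.
Attacked columns: {1, 2, 4, 5}. Safe: {3}.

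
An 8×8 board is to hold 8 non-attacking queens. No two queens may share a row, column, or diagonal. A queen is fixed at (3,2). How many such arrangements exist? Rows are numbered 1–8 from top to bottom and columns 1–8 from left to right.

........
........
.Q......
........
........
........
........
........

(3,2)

Branch on row 1: col 1 → 0; col 3 → 7; col 5 → 3; col 6 → 2; col 7 → 2; col 8 → 0.
Sum: 0 + 7 + 3 + 2 + 2 + 0 = 14.

14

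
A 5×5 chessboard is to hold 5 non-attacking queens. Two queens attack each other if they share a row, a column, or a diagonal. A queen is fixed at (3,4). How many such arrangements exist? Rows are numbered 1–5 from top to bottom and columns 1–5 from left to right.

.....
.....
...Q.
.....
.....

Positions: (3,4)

Branch on row 1: col 1 → 0; col 3 → 1; col 5 → 1.
Sum: 0 + 1 + 1 = 2.

2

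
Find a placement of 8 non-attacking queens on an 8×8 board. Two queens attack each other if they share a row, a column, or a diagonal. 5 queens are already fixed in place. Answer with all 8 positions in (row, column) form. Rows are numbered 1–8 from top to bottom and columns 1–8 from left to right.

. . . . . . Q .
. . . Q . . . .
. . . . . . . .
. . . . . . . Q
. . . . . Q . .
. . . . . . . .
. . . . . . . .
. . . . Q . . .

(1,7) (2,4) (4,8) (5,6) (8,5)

Row 3: attacked by (1,7)→{5,7}; (2,4)→{3,4,5}; (4,8)→{7,8}; (5,6)→{4,6,8}; (8,5)→{5}. Safe: 1, 2. Place at column 2.
Row 6: attacked by (1,7)→{2,7}; (2,4)→{4,8}; (3,2)→{2,5}; (4,8)→{6,8}; (5,6)→{5,6,7}; (8,5)→{3,5,7}. Safe: 1. Place at column 1.
Row 7: attacked by (1,7)→{1,7}; (2,4)→{4}; (3,2)→{2,6}; (4,8)→{5,8}; (5,6)→{4,6,8}; (6,1)→{1,2}; (8,5)→{4,5,6}. Safe: 3. Place at column 3.
Columns [7, 4, 2, 8, 6, 1, 3, 5], r−c [-6, -2, 1, -4, -1, 5, 4, 3], r+c [8, 6, 5, 12, 11, 7, 10, 13] are all distinct, so no two queens attack.

(1,7) (2,4) (3,2) (4,8) (5,6) (6,1) (7,3) (8,5)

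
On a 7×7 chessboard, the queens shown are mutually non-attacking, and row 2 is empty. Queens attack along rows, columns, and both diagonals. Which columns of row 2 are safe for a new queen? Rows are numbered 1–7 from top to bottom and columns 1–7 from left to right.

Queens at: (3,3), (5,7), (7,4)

columns 1, 5, 6

(3,3) attacks row 2 at column 3 and diagonals 2, 4.
(5,7) attacks row 2 at column 7 and diagonals 4.
(7,4) attacks row 2 at column 4.
Attacked columns: {2, 3, 4, 7}. Safe: {1, 5, 6}.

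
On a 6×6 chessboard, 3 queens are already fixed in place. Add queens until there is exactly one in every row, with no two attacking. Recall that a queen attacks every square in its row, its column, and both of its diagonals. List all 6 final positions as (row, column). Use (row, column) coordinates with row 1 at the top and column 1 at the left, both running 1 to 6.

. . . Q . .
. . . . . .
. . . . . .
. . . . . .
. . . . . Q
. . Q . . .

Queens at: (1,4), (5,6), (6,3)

(1,4) (2,1) (3,5) (4,2) (5,6) (6,3)

Row 2: attacked by (1,4)→{3,4,5}; (5,6)→{3,6}; (6,3)→{3}. Safe: 1, 2. Place at column 1.
Row 3: attacked by (1,4)→{2,4,6}; (2,1)→{1,2}; (5,6)→{4,6}; (6,3)→{3,6}. Safe: 5. Place at column 5.
Row 4: attacked by (1,4)→{1,4}; (2,1)→{1,3}; (3,5)→{4,5,6}; (5,6)→{5,6}; (6,3)→{1,3,5}. Safe: 2. Place at column 2.
Columns [4, 1, 5, 2, 6, 3], r−c [-3, 1, -2, 2, -1, 3], r+c [5, 3, 8, 6, 11, 9] are all distinct, so no two queens attack.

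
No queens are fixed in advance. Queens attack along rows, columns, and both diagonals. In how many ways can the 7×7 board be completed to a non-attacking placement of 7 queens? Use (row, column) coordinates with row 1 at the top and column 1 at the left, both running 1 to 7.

40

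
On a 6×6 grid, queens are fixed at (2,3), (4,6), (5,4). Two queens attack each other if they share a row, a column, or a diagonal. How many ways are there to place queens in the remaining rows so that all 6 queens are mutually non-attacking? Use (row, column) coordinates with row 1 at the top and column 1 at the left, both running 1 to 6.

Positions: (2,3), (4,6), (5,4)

1

Branch on row 1: col 1 → 0; col 5 → 1.
Sum: 0 + 1 = 1.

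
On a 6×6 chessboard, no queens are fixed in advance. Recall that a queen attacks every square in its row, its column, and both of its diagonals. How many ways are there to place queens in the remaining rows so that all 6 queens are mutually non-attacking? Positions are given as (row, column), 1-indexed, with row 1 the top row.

4

Branch on row 1: col 1 → 0; col 2 → 1; col 3 → 1; col 4 → 1; col 5 → 1; col 6 → 0.
Sum: 0 + 1 + 1 + 1 + 1 + 0 = 4.
(This is the classic 6-queens count.)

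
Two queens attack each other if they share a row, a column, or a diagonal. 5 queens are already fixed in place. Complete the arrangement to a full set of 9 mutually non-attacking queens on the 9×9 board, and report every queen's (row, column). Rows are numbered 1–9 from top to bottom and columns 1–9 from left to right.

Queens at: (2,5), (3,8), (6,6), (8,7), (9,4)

(1,2) (2,5) (3,8) (4,1) (5,3) (6,6) (7,9) (8,7) (9,4)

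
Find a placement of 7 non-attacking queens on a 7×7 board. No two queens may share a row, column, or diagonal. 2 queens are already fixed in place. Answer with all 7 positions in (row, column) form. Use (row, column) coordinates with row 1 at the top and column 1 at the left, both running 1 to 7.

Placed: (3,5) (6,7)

Row 1: attacked by (3,5)→{3,5,7}; (6,7)→{2,7}. Safe: 1, 4, 6. Place at column 6.
Row 2: attacked by (1,6)→{5,6,7}; (3,5)→{4,5,6}; (6,7)→{3,7}. Safe: 1, 2. Place at column 2.
Row 4: attacked by (1,6)→{3,6}; (2,2)→{2,4}; (3,5)→{4,5,6}; (6,7)→{5,7}. Safe: 1. Place at column 1.
Row 5: attacked by (1,6)→{2,6}; (2,2)→{2,5}; (3,5)→{3,5,7}; (4,1)→{1,2}; (6,7)→{6,7}. Safe: 4. Place at column 4.
Row 7: attacked by (1,6)→{6}; (2,2)→{2,7}; (3,5)→{1,5}; (4,1)→{1,4}; (5,4)→{2,4,6}; (6,7)→{6,7}. Safe: 3. Place at column 3.
Columns [6, 2, 5, 1, 4, 7, 3], r−c [-5, 0, -2, 3, 1, -1, 4], r+c [7, 4, 8, 5, 9, 13, 10] are all distinct, so no two queens attack.

(1,6) (2,2) (3,5) (4,1) (5,4) (6,7) (7,3)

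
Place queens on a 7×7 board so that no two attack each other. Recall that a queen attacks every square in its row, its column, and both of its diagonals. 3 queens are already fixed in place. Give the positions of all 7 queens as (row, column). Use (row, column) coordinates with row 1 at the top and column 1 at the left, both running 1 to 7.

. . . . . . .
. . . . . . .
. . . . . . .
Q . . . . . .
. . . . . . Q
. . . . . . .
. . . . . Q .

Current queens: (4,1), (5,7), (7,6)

(1,2) (2,5) (3,3) (4,1) (5,7) (6,4) (7,6)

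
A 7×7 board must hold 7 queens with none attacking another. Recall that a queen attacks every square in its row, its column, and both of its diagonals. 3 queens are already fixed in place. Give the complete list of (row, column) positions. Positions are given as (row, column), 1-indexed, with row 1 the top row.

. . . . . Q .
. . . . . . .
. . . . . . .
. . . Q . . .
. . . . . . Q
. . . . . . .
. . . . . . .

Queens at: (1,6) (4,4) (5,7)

(1,6) (2,3) (3,1) (4,4) (5,7) (6,5) (7,2)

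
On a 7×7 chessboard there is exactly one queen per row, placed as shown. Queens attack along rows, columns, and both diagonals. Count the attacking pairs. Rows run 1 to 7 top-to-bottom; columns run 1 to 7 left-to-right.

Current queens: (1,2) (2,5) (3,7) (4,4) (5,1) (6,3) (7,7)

2

Same column: (3,7)–(7,7) (column 7).
Same diagonal: (4,4)–(7,7) (|4−7| = |4−7| = 3).
Total attacking pairs: 2.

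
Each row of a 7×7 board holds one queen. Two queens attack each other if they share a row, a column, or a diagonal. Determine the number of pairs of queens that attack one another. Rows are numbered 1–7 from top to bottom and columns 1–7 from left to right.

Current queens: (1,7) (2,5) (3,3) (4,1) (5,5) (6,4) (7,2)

Same column: (2,5)–(5,5) (column 5).
Same diagonal: (3,3)–(5,5) (|3−5| = |3−5| = 2); (5,5)–(6,4) (|5−6| = |5−4| = 1).
Total attacking pairs: 3.

3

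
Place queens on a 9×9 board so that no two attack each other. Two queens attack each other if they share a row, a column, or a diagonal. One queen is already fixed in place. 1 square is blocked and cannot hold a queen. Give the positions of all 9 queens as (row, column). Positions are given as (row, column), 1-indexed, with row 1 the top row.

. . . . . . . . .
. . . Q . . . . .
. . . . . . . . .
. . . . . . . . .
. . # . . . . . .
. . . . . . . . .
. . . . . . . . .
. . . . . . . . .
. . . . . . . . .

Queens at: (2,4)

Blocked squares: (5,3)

Row 1: attacked by (2,4)→{3,4,5}. Safe: 1, 2, 6, 7, 8, 9. Place at column 9.
Row 3: attacked by (1,9)→{7,9}; (2,4)→{3,4,5}. Safe: 1, 2, 6, 8. Place at column 6.
Row 4: attacked by (1,9)→{6,9}; (2,4)→{2,4,6}; (3,6)→{5,6,7}. Safe: 1, 3, 8. Place at column 8.
Row 5: attacked by (1,9)→{5,9}; (2,4)→{1,4,7}; (3,6)→{4,6,8}; (4,8)→{7,8,9}. Blocked: 3. Safe: 2. Place at column 2.
Row 6: attacked by (1,9)→{4,9}; (2,4)→{4,8}; (3,6)→{3,6,9}; (4,8)→{6,8}; (5,2)→{1,2,3}. Safe: 5, 7. Place at column 7.
Row 7: attacked by (1,9)→{3,9}; (2,4)→{4,9}; (3,6)→{2,6}; (4,8)→{5,8}; (5,2)→{2,4}; (6,7)→{6,7,8}. Safe: 1. Place at column 1.
Row 8: attacked by (1,9)→{2,9}; (2,4)→{4}; (3,6)→{1,6}; (4,8)→{4,8}; (5,2)→{2,5}; (6,7)→{5,7,9}; (7,1)→{1,2}. Safe: 3. Place at column 3.
Row 9: attacked by (1,9)→{1,9}; (2,4)→{4}; (3,6)→{6}; (4,8)→{3,8}; (5,2)→{2,6}; (6,7)→{4,7}; (7,1)→{1,3}; (8,3)→{2,3,4}. Safe: 5. Place at column 5.
Columns [9, 4, 6, 8, 2, 7, 1, 3, 5], r−c [-8, -2, -3, -4, 3, -1, 6, 5, 4], r+c [10, 6, 9, 12, 7, 13, 8, 11, 14] are all distinct, so no two queens attack.

(1,9) (2,4) (3,6) (4,8) (5,2) (6,7) (7,1) (8,3) (9,5)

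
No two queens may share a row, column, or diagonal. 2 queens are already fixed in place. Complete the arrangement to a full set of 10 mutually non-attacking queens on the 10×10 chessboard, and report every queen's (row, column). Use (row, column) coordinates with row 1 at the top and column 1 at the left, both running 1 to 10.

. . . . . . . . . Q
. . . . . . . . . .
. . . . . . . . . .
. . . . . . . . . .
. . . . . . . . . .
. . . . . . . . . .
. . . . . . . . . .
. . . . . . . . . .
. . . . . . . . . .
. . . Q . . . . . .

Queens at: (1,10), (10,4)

(1,10) (2,5) (3,2) (4,8) (5,3) (6,7) (7,9) (8,1) (9,6) (10,4)

Row 2: attacked by (1,10)→{9,10}; (10,4)→{4}. Safe: 1, 2, 3, 5, 6, 7, 8. Place at column 5.
Row 3: attacked by (1,10)→{8,10}; (2,5)→{4,5,6}; (10,4)→{4}. Safe: 1, 2, 3, 7, 9. Place at column 2.
Row 4: attacked by (1,10)→{7,10}; (2,5)→{3,5,7}; (3,2)→{1,2,3}; (10,4)→{4,10}. Safe: 6, 8, 9. Place at column 8.
Row 5: attacked by (1,10)→{6,10}; (2,5)→{2,5,8}; (3,2)→{2,4}; (4,8)→{7,8,9}; (10,4)→{4,9}. Safe: 1, 3. Place at column 3.
Row 6: attacked by (1,10)→{5,10}; (2,5)→{1,5,9}; (3,2)→{2,5}; (4,8)→{6,8,10}; (5,3)→{2,3,4}; (10,4)→{4,8}. Safe: 7. Place at column 7.
Row 7: attacked by (1,10)→{4,10}; (2,5)→{5,10}; (3,2)→{2,6}; (4,8)→{5,8}; (5,3)→{1,3,5}; (6,7)→{6,7,8}; (10,4)→{1,4,7}. Safe: 9. Place at column 9.
Row 8: attacked by (1,10)→{3,10}; (2,5)→{5}; (3,2)→{2,7}; (4,8)→{4,8}; (5,3)→{3,6}; (6,7)→{5,7,9}; (7,9)→{8,9,10}; (10,4)→{2,4,6}. Safe: 1. Place at column 1.
Row 9: attacked by (1,10)→{2,10}; (2,5)→{5}; (3,2)→{2,8}; (4,8)→{3,8}; (5,3)→{3,7}; (6,7)→{4,7,10}; (7,9)→{7,9}; (8,1)→{1,2}; (10,4)→{3,4,5}. Safe: 6. Place at column 6.
Columns [10, 5, 2, 8, 3, 7, 9, 1, 6, 4], r−c [-9, -3, 1, -4, 2, -1, -2, 7, 3, 6], r+c [11, 7, 5, 12, 8, 13, 16, 9, 15, 14] are all distinct, so no two queens attack.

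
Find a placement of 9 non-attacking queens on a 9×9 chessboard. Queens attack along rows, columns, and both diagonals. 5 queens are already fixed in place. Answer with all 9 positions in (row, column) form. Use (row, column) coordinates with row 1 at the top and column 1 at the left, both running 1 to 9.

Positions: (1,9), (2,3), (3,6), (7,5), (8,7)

Row 4: attacked by (1,9)→{6,9}; (2,3)→{1,3,5}; (3,6)→{5,6,7}; (7,5)→{2,5,8}; (8,7)→{3,7}. Safe: 4. Place at column 4.
Row 5: attacked by (1,9)→{5,9}; (2,3)→{3,6}; (3,6)→{4,6,8}; (4,4)→{3,4,5}; (7,5)→{3,5,7}; (8,7)→{4,7}. Safe: 1, 2. Place at column 1.
Row 6: attacked by (1,9)→{4,9}; (2,3)→{3,7}; (3,6)→{3,6,9}; (4,4)→{2,4,6}; (5,1)→{1,2}; (7,5)→{4,5,6}; (8,7)→{5,7,9}. Safe: 8. Place at column 8.
Row 9: attacked by (1,9)→{1,9}; (2,3)→{3}; (3,6)→{6}; (4,4)→{4,9}; (5,1)→{1,5}; (6,8)→{5,8}; (7,5)→{3,5,7}; (8,7)→{6,7,8}. Safe: 2. Place at column 2.
Columns [9, 3, 6, 4, 1, 8, 5, 7, 2], r−c [-8, -1, -3, 0, 4, -2, 2, 1, 7], r+c [10, 5, 9, 8, 6, 14, 12, 15, 11] are all distinct, so no two queens attack.

(1,9) (2,3) (3,6) (4,4) (5,1) (6,8) (7,5) (8,7) (9,2)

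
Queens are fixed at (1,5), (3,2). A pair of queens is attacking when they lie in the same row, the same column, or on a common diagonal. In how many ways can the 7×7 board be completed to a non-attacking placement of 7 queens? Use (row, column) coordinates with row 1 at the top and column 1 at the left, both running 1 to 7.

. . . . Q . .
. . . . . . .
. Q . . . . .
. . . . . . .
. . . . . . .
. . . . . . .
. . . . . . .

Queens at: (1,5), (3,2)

2

Branch on row 2: col 7 → 2.
Sum: 2 = 2.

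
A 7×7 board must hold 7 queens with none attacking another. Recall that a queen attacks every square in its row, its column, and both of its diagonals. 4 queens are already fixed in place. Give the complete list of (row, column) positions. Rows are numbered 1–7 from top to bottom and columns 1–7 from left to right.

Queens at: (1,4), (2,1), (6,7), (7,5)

(1,4) (2,1) (3,3) (4,6) (5,2) (6,7) (7,5)

Row 3: attacked by (1,4)→{2,4,6}; (2,1)→{1,2}; (6,7)→{4,7}; (7,5)→{1,5}. Safe: 3. Place at column 3.
Row 4: attacked by (1,4)→{1,4,7}; (2,1)→{1,3}; (3,3)→{2,3,4}; (6,7)→{5,7}; (7,5)→{2,5}. Safe: 6. Place at column 6.
Row 5: attacked by (1,4)→{4}; (2,1)→{1,4}; (3,3)→{1,3,5}; (4,6)→{5,6,7}; (6,7)→{6,7}; (7,5)→{3,5,7}. Safe: 2. Place at column 2.
Columns [4, 1, 3, 6, 2, 7, 5], r−c [-3, 1, 0, -2, 3, -1, 2], r+c [5, 3, 6, 10, 7, 13, 12] are all distinct, so no two queens attack.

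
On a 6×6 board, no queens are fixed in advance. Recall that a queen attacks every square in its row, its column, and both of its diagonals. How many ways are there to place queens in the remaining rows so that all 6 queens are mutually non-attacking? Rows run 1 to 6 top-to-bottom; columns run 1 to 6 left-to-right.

Branch on row 1: col 1 → 0; col 2 → 1; col 3 → 1; col 4 → 1; col 5 → 1; col 6 → 0.
Sum: 0 + 1 + 1 + 1 + 1 + 0 = 4.
(This is the classic 6-queens count.)

4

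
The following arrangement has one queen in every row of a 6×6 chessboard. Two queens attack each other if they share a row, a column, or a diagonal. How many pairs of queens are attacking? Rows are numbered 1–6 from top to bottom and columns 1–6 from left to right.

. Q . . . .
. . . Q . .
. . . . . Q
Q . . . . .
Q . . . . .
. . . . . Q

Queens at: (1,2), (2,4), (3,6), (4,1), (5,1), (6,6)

Same column: (3,6)–(6,6) (column 6); (4,1)–(5,1) (column 1).
Same diagonal: (2,4)–(5,1) (|2−5| = |4−1| = 3).
Total attacking pairs: 3.

3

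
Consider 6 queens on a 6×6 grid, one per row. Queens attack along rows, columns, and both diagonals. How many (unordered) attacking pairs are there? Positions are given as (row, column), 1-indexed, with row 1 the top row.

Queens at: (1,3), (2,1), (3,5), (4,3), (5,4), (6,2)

6

Same column: (1,3)–(4,3) (column 3).
Same diagonal: (1,3)–(3,5) (|1−3| = |3−5| = 2); (2,1)–(4,3) (|2−4| = |1−3| = 2); (2,1)–(5,4) (|2−5| = |1−4| = 3); (3,5)–(6,2) (|3−6| = |5−2| = 3); (4,3)–(5,4) (|4−5| = |3−4| = 1).
Total attacking pairs: 6.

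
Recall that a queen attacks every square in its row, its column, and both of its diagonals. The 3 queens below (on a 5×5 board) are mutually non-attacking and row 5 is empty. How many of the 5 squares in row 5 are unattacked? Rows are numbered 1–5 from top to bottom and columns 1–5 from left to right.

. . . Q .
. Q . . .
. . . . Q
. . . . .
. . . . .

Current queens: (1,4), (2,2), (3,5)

1

(1,4) attacks row 5 at column 4.
(2,2) attacks row 5 at column 2 and diagonals 5.
(3,5) attacks row 5 at column 5 and diagonals 3.
Attacked columns: {2, 3, 4, 5}. Safe: {1}.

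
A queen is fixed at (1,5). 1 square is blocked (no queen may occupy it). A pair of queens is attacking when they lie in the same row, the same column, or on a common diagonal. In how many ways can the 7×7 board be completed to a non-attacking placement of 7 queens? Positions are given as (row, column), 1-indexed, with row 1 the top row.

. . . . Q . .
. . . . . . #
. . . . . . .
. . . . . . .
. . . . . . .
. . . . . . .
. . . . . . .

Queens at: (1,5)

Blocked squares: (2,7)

Branch on row 2: col 1 → 2; col 2 → 1; col 3 → 1.
Sum: 2 + 1 + 1 = 4.

4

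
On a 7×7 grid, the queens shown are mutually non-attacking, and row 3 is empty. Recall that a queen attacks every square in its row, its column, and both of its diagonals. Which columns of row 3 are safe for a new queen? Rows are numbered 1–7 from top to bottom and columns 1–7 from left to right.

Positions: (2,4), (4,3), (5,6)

(2,4) attacks row 3 at column 4 and diagonals 3, 5.
(4,3) attacks row 3 at column 3 and diagonals 2, 4.
(5,6) attacks row 3 at column 6 and diagonals 4.
Attacked columns: {2, 3, 4, 5, 6}. Safe: {1, 7}.

columns 1, 7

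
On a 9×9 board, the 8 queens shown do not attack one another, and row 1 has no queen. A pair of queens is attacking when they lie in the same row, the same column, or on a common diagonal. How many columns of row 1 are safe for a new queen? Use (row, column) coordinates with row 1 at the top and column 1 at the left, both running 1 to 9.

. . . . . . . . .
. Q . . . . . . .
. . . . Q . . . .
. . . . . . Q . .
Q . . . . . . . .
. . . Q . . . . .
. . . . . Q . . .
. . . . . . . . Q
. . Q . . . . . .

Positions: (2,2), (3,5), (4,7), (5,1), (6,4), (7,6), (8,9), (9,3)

1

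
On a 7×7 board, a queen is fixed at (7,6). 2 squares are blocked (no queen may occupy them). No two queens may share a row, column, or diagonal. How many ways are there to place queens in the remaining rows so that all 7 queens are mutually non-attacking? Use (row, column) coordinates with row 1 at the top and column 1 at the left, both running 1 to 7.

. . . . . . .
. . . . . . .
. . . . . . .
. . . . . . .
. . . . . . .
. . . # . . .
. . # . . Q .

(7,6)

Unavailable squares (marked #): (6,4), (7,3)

5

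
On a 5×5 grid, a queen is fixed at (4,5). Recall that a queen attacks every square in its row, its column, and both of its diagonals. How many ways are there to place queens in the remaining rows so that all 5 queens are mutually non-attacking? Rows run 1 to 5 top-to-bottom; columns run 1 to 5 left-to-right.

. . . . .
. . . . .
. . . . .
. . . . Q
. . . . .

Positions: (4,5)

2

Branch on row 1: col 1 → 1; col 3 → 0; col 4 → 1.
Sum: 1 + 0 + 1 = 2.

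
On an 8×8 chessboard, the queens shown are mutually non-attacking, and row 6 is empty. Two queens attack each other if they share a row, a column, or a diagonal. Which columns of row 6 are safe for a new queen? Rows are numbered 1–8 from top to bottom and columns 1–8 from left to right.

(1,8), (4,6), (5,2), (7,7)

columns 5

(1,8) attacks row 6 at column 8 and diagonals 3.
(4,6) attacks row 6 at column 6 and diagonals 4, 8.
(5,2) attacks row 6 at column 2 and diagonals 1, 3.
(7,7) attacks row 6 at column 7 and diagonals 6, 8.
Attacked columns: {1, 2, 3, 4, 6, 7, 8}. Safe: {5}.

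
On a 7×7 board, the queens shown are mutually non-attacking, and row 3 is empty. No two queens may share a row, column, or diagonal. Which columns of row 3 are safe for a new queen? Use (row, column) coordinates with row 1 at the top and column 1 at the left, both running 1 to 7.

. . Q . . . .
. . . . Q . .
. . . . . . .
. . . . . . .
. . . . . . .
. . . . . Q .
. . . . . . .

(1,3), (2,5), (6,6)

columns 2, 7

(1,3) attacks row 3 at column 3 and diagonals 1, 5.
(2,5) attacks row 3 at column 5 and diagonals 4, 6.
(6,6) attacks row 3 at column 6 and diagonals 3.
Attacked columns: {1, 3, 4, 5, 6}. Safe: {2, 7}.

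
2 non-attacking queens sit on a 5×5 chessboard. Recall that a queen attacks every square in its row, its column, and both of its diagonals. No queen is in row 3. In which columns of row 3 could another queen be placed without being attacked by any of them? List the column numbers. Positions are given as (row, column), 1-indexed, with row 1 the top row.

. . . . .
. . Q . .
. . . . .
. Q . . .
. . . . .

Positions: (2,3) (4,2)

columns 5

(2,3) attacks row 3 at column 3 and diagonals 2, 4.
(4,2) attacks row 3 at column 2 and diagonals 1, 3.
Attacked columns: {1, 2, 3, 4}. Safe: {5}.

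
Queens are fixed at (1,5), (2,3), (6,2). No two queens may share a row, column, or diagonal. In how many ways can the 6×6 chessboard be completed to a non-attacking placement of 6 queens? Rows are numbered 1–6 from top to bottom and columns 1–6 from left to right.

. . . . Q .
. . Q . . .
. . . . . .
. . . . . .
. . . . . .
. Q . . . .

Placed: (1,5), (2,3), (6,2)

1

Branch on row 3: col 1 → 1; col 6 → 0.
Sum: 1 + 0 = 1.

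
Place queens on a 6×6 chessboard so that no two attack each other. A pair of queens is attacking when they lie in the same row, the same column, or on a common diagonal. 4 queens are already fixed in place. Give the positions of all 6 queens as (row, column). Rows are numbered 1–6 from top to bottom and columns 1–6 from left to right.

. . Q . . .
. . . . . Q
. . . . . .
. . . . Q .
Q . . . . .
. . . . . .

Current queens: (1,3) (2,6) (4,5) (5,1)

(1,3) (2,6) (3,2) (4,5) (5,1) (6,4)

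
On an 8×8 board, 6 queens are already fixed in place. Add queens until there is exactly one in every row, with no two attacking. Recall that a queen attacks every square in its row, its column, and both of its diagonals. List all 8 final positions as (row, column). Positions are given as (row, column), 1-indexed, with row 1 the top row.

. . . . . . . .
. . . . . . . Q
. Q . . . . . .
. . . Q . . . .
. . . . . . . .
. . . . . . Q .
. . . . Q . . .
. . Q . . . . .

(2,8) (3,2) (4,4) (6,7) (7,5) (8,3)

(1,6) (2,8) (3,2) (4,4) (5,1) (6,7) (7,5) (8,3)

Row 1: attacked by (2,8)→{7,8}; (3,2)→{2,4}; (4,4)→{1,4,7}; (6,7)→{2,7}; (7,5)→{5}; (8,3)→{3}. Safe: 6. Place at column 6.
Row 5: attacked by (1,6)→{2,6}; (2,8)→{5,8}; (3,2)→{2,4}; (4,4)→{3,4,5}; (6,7)→{6,7,8}; (7,5)→{3,5,7}; (8,3)→{3,6}. Safe: 1. Place at column 1.
Columns [6, 8, 2, 4, 1, 7, 5, 3], r−c [-5, -6, 1, 0, 4, -1, 2, 5], r+c [7, 10, 5, 8, 6, 13, 12, 11] are all distinct, so no two queens attack.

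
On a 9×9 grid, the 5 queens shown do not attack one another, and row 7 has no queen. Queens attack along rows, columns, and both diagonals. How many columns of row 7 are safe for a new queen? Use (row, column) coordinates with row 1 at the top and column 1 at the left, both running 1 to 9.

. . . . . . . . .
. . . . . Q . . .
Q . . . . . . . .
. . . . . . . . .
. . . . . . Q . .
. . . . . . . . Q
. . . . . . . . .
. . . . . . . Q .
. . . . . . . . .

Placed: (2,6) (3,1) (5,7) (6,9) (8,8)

(2,6) attacks row 7 at column 6 and diagonals 1.
(3,1) attacks row 7 at column 1 and diagonals 5.
(5,7) attacks row 7 at column 7 and diagonals 5, 9.
(6,9) attacks row 7 at column 9 and diagonals 8.
(8,8) attacks row 7 at column 8 and diagonals 7, 9.
Attacked columns: {1, 5, 6, 7, 8, 9}. Safe: {2, 3, 4}.

3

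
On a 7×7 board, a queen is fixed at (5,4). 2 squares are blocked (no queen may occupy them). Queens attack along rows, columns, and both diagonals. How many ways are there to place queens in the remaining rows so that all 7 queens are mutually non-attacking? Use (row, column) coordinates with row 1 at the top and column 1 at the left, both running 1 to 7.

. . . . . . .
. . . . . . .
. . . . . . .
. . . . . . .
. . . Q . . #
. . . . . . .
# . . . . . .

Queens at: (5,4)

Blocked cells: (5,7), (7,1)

Branch on row 1: col 1 → 0; col 2 → 1; col 3 → 0; col 5 → 1; col 6 → 1; col 7 → 0.
Sum: 0 + 1 + 0 + 1 + 1 + 0 = 3.

3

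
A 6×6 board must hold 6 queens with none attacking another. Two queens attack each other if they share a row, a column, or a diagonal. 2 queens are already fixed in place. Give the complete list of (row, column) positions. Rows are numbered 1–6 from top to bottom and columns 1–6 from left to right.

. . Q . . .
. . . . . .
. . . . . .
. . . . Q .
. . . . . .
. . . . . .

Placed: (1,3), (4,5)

Row 2: attacked by (1,3)→{2,3,4}; (4,5)→{3,5}. Safe: 1, 6. Place at column 6.
Row 3: attacked by (1,3)→{1,3,5}; (2,6)→{5,6}; (4,5)→{4,5,6}. Safe: 2. Place at column 2.
Row 5: attacked by (1,3)→{3}; (2,6)→{3,6}; (3,2)→{2,4}; (4,5)→{4,5,6}. Safe: 1. Place at column 1.
Row 6: attacked by (1,3)→{3}; (2,6)→{2,6}; (3,2)→{2,5}; (4,5)→{3,5}; (5,1)→{1,2}. Safe: 4. Place at column 4.
Columns [3, 6, 2, 5, 1, 4], r−c [-2, -4, 1, -1, 4, 2], r+c [4, 8, 5, 9, 6, 10] are all distinct, so no two queens attack.

(1,3) (2,6) (3,2) (4,5) (5,1) (6,4)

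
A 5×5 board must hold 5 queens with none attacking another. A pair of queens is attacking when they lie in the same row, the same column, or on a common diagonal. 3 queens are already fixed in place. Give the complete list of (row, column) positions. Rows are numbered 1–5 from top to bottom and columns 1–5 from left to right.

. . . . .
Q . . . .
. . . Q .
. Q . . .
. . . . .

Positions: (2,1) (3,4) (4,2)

(1,3) (2,1) (3,4) (4,2) (5,5)

Row 1: attacked by (2,1)→{1,2}; (3,4)→{2,4}; (4,2)→{2,5}. Safe: 3. Place at column 3.
Row 5: attacked by (1,3)→{3}; (2,1)→{1,4}; (3,4)→{2,4}; (4,2)→{1,2,3}. Safe: 5. Place at column 5.
Columns [3, 1, 4, 2, 5], r−c [-2, 1, -1, 2, 0], r+c [4, 3, 7, 6, 10] are all distinct, so no two queens attack.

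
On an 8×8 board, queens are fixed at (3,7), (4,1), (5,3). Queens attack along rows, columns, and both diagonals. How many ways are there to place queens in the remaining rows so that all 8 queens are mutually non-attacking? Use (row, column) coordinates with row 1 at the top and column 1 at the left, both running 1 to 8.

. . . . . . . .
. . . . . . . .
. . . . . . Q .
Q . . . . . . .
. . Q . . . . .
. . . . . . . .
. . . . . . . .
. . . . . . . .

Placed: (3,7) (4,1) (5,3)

3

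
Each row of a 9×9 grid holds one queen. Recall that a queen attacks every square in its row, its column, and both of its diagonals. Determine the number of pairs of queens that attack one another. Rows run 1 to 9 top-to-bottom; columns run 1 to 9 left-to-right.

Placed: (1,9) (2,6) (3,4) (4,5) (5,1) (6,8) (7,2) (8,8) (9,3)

Same column: (6,8)–(8,8) (column 8).
Same diagonal: (3,4)–(4,5) (|3−4| = |4−5| = 1); (4,5)–(7,2) (|4−7| = |5−2| = 3).
Total attacking pairs: 3.

3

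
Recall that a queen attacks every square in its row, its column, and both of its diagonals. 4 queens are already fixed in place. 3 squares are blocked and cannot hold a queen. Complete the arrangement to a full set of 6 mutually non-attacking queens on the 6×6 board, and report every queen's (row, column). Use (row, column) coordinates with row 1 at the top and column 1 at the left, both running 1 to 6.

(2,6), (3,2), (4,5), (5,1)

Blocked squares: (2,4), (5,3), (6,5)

Row 1: attacked by (2,6)→{5,6}; (3,2)→{2,4}; (4,5)→{2,5}; (5,1)→{1,5}. Safe: 3. Place at column 3.
Row 6: attacked by (1,3)→{3}; (2,6)→{2,6}; (3,2)→{2,5}; (4,5)→{3,5}; (5,1)→{1,2}. Blocked: 5. Safe: 4. Place at column 4.
Columns [3, 6, 2, 5, 1, 4], r−c [-2, -4, 1, -1, 4, 2], r+c [4, 8, 5, 9, 6, 10] are all distinct, so no two queens attack.

(1,3) (2,6) (3,2) (4,5) (5,1) (6,4)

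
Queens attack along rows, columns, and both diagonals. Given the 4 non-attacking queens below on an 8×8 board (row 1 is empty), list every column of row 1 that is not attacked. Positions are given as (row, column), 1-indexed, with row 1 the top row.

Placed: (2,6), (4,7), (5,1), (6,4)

columns 2, 3, 8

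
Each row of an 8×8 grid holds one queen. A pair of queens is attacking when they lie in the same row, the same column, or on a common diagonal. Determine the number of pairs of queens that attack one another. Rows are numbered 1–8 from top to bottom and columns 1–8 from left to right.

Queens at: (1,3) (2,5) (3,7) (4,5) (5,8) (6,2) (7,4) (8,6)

Same column: (2,5)–(4,5) (column 5).
Same diagonal: (2,5)–(5,8) (|2−5| = |5−8| = 3).
Total attacking pairs: 2.

2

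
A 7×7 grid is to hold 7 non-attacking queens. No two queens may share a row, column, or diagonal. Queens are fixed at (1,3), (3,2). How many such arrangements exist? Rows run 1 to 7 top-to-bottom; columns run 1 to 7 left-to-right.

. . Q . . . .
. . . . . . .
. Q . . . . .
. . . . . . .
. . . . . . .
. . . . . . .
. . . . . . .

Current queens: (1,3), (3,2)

2

Branch on row 2: col 5 → 0; col 6 → 1; col 7 → 1.
Sum: 0 + 1 + 1 = 2.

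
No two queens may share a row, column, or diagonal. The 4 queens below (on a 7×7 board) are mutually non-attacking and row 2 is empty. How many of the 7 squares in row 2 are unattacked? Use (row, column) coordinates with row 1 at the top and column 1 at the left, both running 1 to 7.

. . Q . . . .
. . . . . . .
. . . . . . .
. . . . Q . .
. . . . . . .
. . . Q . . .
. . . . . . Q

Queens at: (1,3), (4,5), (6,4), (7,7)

(1,3) attacks row 2 at column 3 and diagonals 2, 4.
(4,5) attacks row 2 at column 5 and diagonals 3, 7.
(6,4) attacks row 2 at column 4.
(7,7) attacks row 2 at column 7 and diagonals 2.
Attacked columns: {2, 3, 4, 5, 7}. Safe: {1, 6}.

2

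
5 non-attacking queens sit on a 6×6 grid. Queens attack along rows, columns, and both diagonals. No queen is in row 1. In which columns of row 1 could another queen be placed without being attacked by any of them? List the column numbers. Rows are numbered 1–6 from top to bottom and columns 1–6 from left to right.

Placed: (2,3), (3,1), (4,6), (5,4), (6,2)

columns 5

(2,3) attacks row 1 at column 3 and diagonals 2, 4.
(3,1) attacks row 1 at column 1 and diagonals 3.
(4,6) attacks row 1 at column 6 and diagonals 3.
(5,4) attacks row 1 at column 4.
(6,2) attacks row 1 at column 2.
Attacked columns: {1, 2, 3, 4, 6}. Safe: {5}.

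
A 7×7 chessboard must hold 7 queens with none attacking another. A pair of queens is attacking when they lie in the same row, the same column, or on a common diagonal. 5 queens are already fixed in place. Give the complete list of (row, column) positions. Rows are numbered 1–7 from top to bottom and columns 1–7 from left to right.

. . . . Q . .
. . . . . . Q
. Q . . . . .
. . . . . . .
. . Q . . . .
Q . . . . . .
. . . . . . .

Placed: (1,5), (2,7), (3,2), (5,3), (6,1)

Row 4: attacked by (1,5)→{2,5}; (2,7)→{5,7}; (3,2)→{1,2,3}; (5,3)→{2,3,4}; (6,1)→{1,3}. Safe: 6. Place at column 6.
Row 7: attacked by (1,5)→{5}; (2,7)→{2,7}; (3,2)→{2,6}; (4,6)→{3,6}; (5,3)→{1,3,5}; (6,1)→{1,2}. Safe: 4. Place at column 4.
Columns [5, 7, 2, 6, 3, 1, 4], r−c [-4, -5, 1, -2, 2, 5, 3], r+c [6, 9, 5, 10, 8, 7, 11] are all distinct, so no two queens attack.

(1,5) (2,7) (3,2) (4,6) (5,3) (6,1) (7,4)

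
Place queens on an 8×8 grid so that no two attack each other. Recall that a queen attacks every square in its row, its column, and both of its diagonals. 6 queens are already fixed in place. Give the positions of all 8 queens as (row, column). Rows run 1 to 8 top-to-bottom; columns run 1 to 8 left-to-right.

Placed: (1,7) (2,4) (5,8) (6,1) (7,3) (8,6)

Row 3: attacked by (1,7)→{5,7}; (2,4)→{3,4,5}; (5,8)→{6,8}; (6,1)→{1,4}; (7,3)→{3,7}; (8,6)→{1,6}. Safe: 2. Place at column 2.
Row 4: attacked by (1,7)→{4,7}; (2,4)→{2,4,6}; (3,2)→{1,2,3}; (5,8)→{7,8}; (6,1)→{1,3}; (7,3)→{3,6}; (8,6)→{2,6}. Safe: 5. Place at column 5.
Columns [7, 4, 2, 5, 8, 1, 3, 6], r−c [-6, -2, 1, -1, -3, 5, 4, 2], r+c [8, 6, 5, 9, 13, 7, 10, 14] are all distinct, so no two queens attack.

(1,7) (2,4) (3,2) (4,5) (5,8) (6,1) (7,3) (8,6)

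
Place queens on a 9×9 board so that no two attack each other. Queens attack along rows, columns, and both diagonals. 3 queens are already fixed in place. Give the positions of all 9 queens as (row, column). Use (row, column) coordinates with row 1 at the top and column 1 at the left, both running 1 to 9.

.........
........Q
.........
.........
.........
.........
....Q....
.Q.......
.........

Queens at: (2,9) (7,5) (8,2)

(1,7) (2,9) (3,6) (4,3) (5,1) (6,8) (7,5) (8,2) (9,4)

Row 1: attacked by (2,9)→{8,9}; (7,5)→{5}; (8,2)→{2,9}. Safe: 1, 3, 4, 6, 7. Place at column 7.
Row 3: attacked by (1,7)→{5,7,9}; (2,9)→{8,9}; (7,5)→{1,5,9}; (8,2)→{2,7}. Safe: 3, 4, 6. Place at column 6.
Row 4: attacked by (1,7)→{4,7}; (2,9)→{7,9}; (3,6)→{5,6,7}; (7,5)→{2,5,8}; (8,2)→{2,6}. Safe: 1, 3. Place at column 3.
Row 5: attacked by (1,7)→{3,7}; (2,9)→{6,9}; (3,6)→{4,6,8}; (4,3)→{2,3,4}; (7,5)→{3,5,7}; (8,2)→{2,5}. Safe: 1. Place at column 1.
Row 6: attacked by (1,7)→{2,7}; (2,9)→{5,9}; (3,6)→{3,6,9}; (4,3)→{1,3,5}; (5,1)→{1,2}; (7,5)→{4,5,6}; (8,2)→{2,4}. Safe: 8. Place at column 8.
Row 9: attacked by (1,7)→{7}; (2,9)→{2,9}; (3,6)→{6}; (4,3)→{3,8}; (5,1)→{1,5}; (6,8)→{5,8}; (7,5)→{3,5,7}; (8,2)→{1,2,3}. Safe: 4. Place at column 4.
Columns [7, 9, 6, 3, 1, 8, 5, 2, 4], r−c [-6, -7, -3, 1, 4, -2, 2, 6, 5], r+c [8, 11, 9, 7, 6, 14, 12, 10, 13] are all distinct, so no two queens attack.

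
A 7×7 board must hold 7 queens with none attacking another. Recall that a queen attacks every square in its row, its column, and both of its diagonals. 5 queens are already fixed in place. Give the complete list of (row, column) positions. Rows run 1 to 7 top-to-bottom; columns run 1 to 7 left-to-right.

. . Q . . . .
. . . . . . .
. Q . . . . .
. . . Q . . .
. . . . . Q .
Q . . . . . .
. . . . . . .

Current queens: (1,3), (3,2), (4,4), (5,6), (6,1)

(1,3) (2,7) (3,2) (4,4) (5,6) (6,1) (7,5)

Row 2: attacked by (1,3)→{2,3,4}; (3,2)→{1,2,3}; (4,4)→{2,4,6}; (5,6)→{3,6}; (6,1)→{1,5}. Safe: 7. Place at column 7.
Row 7: attacked by (1,3)→{3}; (2,7)→{2,7}; (3,2)→{2,6}; (4,4)→{1,4,7}; (5,6)→{4,6}; (6,1)→{1,2}. Safe: 5. Place at column 5.
Columns [3, 7, 2, 4, 6, 1, 5], r−c [-2, -5, 1, 0, -1, 5, 2], r+c [4, 9, 5, 8, 11, 7, 12] are all distinct, so no two queens attack.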